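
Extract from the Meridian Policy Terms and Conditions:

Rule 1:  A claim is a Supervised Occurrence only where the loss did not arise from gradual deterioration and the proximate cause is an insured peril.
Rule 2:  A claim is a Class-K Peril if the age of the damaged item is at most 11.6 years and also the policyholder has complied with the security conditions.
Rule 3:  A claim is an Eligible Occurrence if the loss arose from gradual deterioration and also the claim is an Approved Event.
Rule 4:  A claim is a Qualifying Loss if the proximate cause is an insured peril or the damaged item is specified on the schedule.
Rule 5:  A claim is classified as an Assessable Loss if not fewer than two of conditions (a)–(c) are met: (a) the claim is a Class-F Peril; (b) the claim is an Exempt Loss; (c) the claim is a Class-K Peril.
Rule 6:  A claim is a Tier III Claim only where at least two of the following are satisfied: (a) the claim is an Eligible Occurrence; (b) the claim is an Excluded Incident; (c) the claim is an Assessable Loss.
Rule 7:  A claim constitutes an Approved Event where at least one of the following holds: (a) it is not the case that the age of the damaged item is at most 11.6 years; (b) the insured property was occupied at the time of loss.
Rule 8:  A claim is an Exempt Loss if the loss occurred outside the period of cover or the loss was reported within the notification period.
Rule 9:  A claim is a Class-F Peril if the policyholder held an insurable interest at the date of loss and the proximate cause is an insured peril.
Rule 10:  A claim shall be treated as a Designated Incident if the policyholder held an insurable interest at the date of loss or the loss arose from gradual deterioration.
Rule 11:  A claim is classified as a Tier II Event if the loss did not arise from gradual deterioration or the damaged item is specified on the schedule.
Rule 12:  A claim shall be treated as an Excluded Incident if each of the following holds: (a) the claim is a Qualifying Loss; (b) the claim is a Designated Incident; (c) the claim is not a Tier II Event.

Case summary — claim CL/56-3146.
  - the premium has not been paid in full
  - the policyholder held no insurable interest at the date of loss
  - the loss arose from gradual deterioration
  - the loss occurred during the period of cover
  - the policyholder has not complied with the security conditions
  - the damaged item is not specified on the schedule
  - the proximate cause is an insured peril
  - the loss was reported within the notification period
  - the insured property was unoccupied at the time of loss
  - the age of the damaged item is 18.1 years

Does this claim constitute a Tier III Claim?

rule 7 — Approved Event: [age of the damaged item: 18.1 years ≤ 11.6 years? no, so negated condition yes] OR [the insured property was occupied at the time of loss? no] → satisfied.
rule 3 — Eligible Occurrence: [the loss arose from gradual deterioration? yes] AND [Approved Event (rule 7)? yes] → satisfied.
rule 4 — Qualifying Loss: [the proximate cause is an insured peril? yes] OR [the damaged item is specified on the schedule? no] → satisfied.
rule 10 — Designated Incident: [the policyholder held an insurable interest at the date of loss? no] OR [the loss arose from gradual deterioration? yes] → satisfied.
rule 11 — Tier II Event: [the loss did not arise from gradual deterioration? no] OR [the damaged item is specified on the schedule? no] → not satisfied.
rule 12 — Excluded Incident: [Qualifying Loss (rule 4)? yes] AND [Designated Incident (rule 10)? yes] AND [not a Tier II Event (rule 11)? yes] → satisfied.
rule 9 — Class-F Peril: [the policyholder held an insurable interest at the date of loss? no] AND [the proximate cause is an insured peril? yes] → not satisfied.
rule 8 — Exempt Loss: [the loss occurred outside the period of cover? no] OR [the loss was reported within the notification period? yes] → satisfied.
rule 2 — Class-K Peril: [age of the damaged item: 18.1 years ≤ 11.6 years? no] AND [the policyholder has complied with the security conditions? no] → not satisfied.
rule 5 — Assessable Loss: Class-F Peril (rule 9)? no; Exempt Loss (rule 8)? yes; Class-K Peril (rule 2)? no — 1 of 3 hold (need ≥2) → not satisfied.
rule 6 — Tier III Claim: Eligible Occurrence (rule 3)? yes; Excluded Incident (rule 12)? yes; Assessable Loss (rule 5)? no — 2 of 3 hold (need ≥2) → satisfied.

Yes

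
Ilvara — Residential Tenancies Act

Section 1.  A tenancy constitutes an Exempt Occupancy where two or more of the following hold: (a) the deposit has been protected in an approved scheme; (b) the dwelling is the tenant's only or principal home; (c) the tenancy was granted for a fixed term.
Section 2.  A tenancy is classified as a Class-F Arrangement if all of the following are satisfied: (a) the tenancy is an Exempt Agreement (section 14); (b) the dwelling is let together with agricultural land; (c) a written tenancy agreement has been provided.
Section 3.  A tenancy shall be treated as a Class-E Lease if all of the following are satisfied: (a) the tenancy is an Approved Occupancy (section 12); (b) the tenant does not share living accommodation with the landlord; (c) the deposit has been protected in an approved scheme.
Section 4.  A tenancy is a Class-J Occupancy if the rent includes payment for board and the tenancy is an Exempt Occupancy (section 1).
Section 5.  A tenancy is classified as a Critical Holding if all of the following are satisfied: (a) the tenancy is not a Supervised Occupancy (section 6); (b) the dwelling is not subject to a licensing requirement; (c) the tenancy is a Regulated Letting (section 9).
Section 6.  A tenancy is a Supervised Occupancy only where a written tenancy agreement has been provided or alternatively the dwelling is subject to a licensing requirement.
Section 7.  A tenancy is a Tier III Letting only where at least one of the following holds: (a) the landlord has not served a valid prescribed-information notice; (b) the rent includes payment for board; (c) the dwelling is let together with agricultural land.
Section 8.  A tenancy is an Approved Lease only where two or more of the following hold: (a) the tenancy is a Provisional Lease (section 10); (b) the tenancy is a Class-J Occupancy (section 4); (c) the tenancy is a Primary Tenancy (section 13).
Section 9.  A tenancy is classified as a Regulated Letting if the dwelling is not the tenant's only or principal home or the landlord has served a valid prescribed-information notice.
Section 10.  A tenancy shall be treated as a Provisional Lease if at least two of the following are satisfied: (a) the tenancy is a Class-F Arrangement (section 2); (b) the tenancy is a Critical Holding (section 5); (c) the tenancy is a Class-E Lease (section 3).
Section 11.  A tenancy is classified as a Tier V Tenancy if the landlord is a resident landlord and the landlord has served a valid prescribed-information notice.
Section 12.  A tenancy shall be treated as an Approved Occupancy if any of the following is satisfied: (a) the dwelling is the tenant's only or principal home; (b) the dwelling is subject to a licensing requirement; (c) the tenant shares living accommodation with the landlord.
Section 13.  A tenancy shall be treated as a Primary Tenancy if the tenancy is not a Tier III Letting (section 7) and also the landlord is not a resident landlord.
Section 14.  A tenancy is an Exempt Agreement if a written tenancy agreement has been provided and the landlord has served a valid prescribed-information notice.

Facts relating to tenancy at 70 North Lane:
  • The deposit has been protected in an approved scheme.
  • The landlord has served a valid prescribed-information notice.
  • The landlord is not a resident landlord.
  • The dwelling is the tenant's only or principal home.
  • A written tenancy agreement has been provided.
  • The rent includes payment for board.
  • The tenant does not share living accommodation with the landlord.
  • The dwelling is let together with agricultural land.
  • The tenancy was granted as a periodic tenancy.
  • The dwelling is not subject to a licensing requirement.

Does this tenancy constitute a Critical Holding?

section 6 — Supervised Occupancy: [a written tenancy agreement has been provided? yes] OR [the dwelling is subject to a licensing requirement? no] → satisfied.
section 9 — Regulated Letting: [the dwelling is not the tenant's only or principal home? no] OR [the landlord has served a valid prescribed-information notice? yes] → satisfied.
section 5 — Critical Holding: [not a Supervised Occupancy (section 6)? no] AND [the dwelling is not subject to a licensing requirement? yes] AND [Regulated Letting (section 9)? yes] → not satisfied.

No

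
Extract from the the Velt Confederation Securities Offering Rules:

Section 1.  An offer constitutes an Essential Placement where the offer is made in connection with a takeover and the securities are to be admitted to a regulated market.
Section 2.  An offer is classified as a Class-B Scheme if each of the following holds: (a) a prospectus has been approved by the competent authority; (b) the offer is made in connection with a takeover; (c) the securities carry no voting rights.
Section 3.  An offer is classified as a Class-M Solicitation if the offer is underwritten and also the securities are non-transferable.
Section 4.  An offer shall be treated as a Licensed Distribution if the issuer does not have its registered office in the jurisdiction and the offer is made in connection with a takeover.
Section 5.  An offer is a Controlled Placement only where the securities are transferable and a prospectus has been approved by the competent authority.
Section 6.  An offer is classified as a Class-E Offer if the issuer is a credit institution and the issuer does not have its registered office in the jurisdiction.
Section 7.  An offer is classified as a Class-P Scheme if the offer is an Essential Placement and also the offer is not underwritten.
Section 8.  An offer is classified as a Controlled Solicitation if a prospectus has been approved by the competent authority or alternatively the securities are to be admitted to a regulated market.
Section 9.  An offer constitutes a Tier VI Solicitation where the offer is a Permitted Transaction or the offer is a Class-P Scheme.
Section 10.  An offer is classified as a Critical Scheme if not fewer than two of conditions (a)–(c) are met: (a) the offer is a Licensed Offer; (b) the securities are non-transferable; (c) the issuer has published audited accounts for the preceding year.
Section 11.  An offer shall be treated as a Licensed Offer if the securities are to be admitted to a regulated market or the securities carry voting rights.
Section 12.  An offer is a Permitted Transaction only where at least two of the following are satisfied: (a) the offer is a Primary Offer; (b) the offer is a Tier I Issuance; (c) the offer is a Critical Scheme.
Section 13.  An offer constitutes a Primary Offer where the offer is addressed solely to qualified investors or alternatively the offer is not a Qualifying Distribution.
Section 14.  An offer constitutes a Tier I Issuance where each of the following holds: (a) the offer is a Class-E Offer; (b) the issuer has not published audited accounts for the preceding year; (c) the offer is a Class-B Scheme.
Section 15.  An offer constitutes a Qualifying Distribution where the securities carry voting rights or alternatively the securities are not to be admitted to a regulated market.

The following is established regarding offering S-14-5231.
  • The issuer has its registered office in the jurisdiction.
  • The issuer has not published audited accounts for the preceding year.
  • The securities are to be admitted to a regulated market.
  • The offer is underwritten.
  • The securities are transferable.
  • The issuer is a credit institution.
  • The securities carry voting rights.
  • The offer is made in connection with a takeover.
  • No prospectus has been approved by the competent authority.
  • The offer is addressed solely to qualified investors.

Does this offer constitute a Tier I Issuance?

No

Under section 6: the issuer is a credit institution? yes; and the issuer does not have its registered office in the jurisdiction? no. So the offer is not a Class-E Offer.
Under section 2: a prospectus has been approved by the competent authority? no; and the offer is made in connection with a takeover? yes; and the securities carry no voting rights? no. So the offer is not a Class-B Scheme.
Under section 14: Class-E Offer (section 6)? no; and the issuer has not published audited accounts for the preceding year? yes; and Class-B Scheme (section 2)? no. So the offer is not a Tier I Issuance.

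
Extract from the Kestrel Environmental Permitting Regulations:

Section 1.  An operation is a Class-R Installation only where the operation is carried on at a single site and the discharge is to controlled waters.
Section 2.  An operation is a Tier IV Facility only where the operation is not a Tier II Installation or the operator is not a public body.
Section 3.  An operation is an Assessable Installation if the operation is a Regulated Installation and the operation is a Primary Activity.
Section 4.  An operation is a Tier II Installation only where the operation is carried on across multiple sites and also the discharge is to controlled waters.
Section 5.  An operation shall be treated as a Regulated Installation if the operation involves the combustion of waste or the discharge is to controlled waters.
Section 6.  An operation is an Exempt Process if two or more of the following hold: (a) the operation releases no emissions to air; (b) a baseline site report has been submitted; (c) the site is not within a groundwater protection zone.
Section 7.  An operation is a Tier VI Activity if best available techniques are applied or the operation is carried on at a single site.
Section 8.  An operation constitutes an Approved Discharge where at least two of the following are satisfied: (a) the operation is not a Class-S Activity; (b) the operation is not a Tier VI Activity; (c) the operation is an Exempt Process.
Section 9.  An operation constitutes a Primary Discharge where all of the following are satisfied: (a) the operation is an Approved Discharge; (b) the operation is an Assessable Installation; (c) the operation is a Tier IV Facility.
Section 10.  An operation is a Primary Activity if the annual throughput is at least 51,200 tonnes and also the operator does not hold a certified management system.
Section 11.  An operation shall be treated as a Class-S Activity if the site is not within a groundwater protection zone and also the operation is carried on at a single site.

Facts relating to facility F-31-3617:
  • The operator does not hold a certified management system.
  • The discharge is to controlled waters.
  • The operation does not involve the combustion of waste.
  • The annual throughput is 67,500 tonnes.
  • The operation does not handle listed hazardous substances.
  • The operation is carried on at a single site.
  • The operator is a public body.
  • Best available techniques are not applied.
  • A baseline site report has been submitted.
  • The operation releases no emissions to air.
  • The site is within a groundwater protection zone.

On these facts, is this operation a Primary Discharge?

Yes

Under section 11: the site is not within a groundwater protection zone? no; and the operation is carried on at a single site? yes. So the operation is not a Class-S Activity.
Under section 7: best available techniques are applied? no; or the operation is carried on at a single site? yes. So the operation is a Tier VI Activity.
Under section 6: the operation releases no emissions to air? yes; a baseline site report has been submitted? yes; the site is not within a groundwater protection zone? no — 2 of 3 hold (need ≥2) → satisfied.
Under section 8: not a Class-S Activity (section 11)? yes; not a Tier VI Activity (section 7)? no; Exempt Process (section 6)? yes — 2 of 3 hold (need ≥2) → satisfied.
Under section 5: the operation involves the combustion of waste? no; or the discharge is to controlled waters? yes. So the operation is a Regulated Installation.
Under section 10: annual throughput: 67,500 tonnes ≥ 51,200 tonnes? yes; and the operator does not hold a certified management system? yes. So the operation is a Primary Activity.
Under section 3: Regulated Installation (section 5)? yes; and Primary Activity (section 10)? yes. So the operation is an Assessable Installation.
Under section 4: the operation is carried on across multiple sites? no; and the discharge is to controlled waters? yes. So the operation is not a Tier II Installation.
Under section 2: not a Tier II Installation (section 4)? yes; or the operator is not a public body? no. So the operation is a Tier IV Facility.
Under section 9: Approved Discharge (section 8)? yes; and Assessable Installation (section 3)? yes; and Tier IV Facility (section 2)? yes. So the operation is a Primary Discharge.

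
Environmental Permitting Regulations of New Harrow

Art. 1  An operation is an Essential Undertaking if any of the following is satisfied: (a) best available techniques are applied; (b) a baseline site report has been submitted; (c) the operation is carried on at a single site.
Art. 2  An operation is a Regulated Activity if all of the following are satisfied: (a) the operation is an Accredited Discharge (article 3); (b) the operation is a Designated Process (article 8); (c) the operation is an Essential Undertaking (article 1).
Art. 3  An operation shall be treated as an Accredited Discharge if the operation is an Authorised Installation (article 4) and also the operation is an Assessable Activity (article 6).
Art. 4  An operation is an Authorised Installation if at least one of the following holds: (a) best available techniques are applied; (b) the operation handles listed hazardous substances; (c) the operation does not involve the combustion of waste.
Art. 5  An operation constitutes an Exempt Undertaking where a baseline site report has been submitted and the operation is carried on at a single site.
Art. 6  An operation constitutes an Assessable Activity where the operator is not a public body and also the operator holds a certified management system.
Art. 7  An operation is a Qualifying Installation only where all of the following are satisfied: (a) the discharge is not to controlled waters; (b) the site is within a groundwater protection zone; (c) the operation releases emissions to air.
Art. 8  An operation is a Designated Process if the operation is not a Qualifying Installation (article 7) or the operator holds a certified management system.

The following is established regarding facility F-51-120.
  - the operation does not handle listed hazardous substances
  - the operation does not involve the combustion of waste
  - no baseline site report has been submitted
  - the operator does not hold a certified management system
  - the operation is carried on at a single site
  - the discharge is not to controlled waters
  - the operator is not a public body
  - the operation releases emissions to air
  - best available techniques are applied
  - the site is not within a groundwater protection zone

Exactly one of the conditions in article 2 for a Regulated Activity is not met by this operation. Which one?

article 4 — Authorised Installation: [best available techniques are applied? yes] OR [the operation handles listed hazardous substances? no] OR [the operation does not involve the combustion of waste? yes] → satisfied.
article 6 — Assessable Activity: [the operator is not a public body? yes] AND [the operator holds a certified management system? no] → not satisfied.
article 3 — Accredited Discharge: [Authorised Installation (article 4)? yes] AND [Assessable Activity (article 6)? no] → not satisfied.
article 7 — Qualifying Installation: [the discharge is not to controlled waters? yes] AND [the site is within a groundwater protection zone? no] AND [the operation releases emissions to air? yes] → not satisfied.
article 8 — Designated Process: [not a Qualifying Installation (article 7)? yes] OR [the operator holds a certified management system? no] → satisfied.
article 1 — Essential Undertaking: [best available techniques are applied? yes] OR [a baseline site report has been submitted? no] OR [the operation is carried on at a single site? yes] → satisfied.
article 2 — Regulated Activity: [Accredited Discharge (article 3)? no] AND [Designated Process (article 8)? yes] AND [Essential Undertaking (article 1)? yes] → not satisfied.

Accredited Discharge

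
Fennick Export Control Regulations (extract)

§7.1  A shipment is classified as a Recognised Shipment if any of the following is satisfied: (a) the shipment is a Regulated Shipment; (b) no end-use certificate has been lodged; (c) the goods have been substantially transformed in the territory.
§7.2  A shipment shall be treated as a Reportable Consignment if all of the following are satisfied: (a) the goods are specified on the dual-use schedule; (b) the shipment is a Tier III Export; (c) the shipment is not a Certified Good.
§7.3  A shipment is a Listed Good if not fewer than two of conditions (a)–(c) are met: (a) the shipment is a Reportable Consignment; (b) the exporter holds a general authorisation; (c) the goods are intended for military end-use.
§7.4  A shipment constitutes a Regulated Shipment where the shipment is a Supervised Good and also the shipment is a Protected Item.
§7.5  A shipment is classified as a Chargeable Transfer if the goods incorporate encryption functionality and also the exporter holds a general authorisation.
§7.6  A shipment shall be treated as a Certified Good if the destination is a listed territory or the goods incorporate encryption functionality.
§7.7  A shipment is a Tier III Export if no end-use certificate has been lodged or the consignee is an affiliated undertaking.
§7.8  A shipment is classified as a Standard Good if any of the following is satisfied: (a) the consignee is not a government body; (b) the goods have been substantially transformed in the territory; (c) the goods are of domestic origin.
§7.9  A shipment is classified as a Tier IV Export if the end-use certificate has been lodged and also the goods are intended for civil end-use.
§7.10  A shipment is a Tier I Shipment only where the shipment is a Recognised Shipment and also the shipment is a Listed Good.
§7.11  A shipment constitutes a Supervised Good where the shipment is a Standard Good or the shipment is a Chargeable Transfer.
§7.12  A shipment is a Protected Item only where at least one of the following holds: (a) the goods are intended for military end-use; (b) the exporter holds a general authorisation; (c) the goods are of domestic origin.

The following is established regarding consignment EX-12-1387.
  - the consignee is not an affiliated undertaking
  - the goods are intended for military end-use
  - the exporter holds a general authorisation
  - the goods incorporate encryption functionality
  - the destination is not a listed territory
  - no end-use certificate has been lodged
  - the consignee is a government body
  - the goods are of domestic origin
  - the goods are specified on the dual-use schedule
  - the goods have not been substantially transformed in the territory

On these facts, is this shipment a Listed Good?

§7.7 — Tier III Export: [no end-use certificate has been lodged? yes] OR [the consignee is an affiliated undertaking? no] → satisfied.
§7.6 — Certified Good: [the destination is a listed territory? no] OR [the goods incorporate encryption functionality? yes] → satisfied.
§7.2 — Reportable Consignment: [the goods are specified on the dual-use schedule? yes] AND [Tier III Export (§7.7)? yes] AND [not a Certified Good (§7.6)? no] → not satisfied.
§7.3 — Listed Good: Reportable Consignment (§7.2)? no; the exporter holds a general authorisation? yes; the goods are intended for military end-use? yes — 2 of 3 hold (need ≥2) → satisfied.

Yes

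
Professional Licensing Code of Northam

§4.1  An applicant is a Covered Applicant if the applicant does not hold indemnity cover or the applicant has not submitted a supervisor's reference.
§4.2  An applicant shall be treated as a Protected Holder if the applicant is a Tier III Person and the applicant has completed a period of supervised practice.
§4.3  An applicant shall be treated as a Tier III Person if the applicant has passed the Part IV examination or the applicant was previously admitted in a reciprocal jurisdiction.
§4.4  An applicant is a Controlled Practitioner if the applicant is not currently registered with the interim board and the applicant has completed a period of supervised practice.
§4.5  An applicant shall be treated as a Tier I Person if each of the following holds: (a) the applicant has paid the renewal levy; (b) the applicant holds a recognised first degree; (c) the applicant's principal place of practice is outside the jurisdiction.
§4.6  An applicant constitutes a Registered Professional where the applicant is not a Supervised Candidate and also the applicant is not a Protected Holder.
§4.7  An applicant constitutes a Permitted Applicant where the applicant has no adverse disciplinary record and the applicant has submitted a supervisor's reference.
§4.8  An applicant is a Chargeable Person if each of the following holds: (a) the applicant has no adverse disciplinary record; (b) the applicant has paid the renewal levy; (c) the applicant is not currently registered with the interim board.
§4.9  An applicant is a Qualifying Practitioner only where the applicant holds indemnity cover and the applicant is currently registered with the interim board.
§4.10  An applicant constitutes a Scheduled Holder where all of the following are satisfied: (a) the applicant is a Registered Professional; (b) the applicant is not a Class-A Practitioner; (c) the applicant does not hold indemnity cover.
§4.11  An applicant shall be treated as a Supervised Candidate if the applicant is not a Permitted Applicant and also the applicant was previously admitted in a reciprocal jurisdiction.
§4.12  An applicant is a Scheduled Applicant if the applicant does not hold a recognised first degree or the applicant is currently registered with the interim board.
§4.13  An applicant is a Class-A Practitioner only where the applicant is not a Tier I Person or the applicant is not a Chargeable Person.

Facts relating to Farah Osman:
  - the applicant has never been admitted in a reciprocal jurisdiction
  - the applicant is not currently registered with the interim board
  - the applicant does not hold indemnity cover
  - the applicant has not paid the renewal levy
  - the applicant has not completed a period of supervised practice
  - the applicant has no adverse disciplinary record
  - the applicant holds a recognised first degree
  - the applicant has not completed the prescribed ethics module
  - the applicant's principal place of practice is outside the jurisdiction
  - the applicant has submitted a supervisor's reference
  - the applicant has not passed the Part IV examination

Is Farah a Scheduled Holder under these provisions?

§4.7 — Permitted Applicant: [the applicant has no adverse disciplinary record? yes] AND [the applicant has submitted a supervisor's reference? yes] → satisfied.
§4.11 — Supervised Candidate: [not a Permitted Applicant (§4.7)? no] AND [the applicant was previously admitted in a reciprocal jurisdiction? no] → not satisfied.
§4.3 — Tier III Person: [the applicant has passed the Part IV examination? no] OR [the applicant was previously admitted in a reciprocal jurisdiction? no] → not satisfied.
§4.2 — Protected Holder: [Tier III Person (§4.3)? no] AND [the applicant has completed a period of supervised practice? no] → not satisfied.
§4.6 — Registered Professional: [not a Supervised Candidate (§4.11)? yes] AND [not a Protected Holder (§4.2)? yes] → satisfied.
§4.5 — Tier I Person: [the applicant has paid the renewal levy? no] AND [the applicant holds a recognised first degree? yes] AND [the applicant's principal place of practice is outside the jurisdiction? yes] → not satisfied.
§4.8 — Chargeable Person: [the applicant has no adverse disciplinary record? yes] AND [the applicant has paid the renewal levy? no] AND [the applicant is not currently registered with the interim board? yes] → not satisfied.
§4.13 — Class-A Practitioner: [not a Tier I Person (§4.5)? yes] OR [not a Chargeable Person (§4.8)? yes] → satisfied.
§4.10 — Scheduled Holder: [Registered Professional (§4.6)? yes] AND [not a Class-A Practitioner (§4.13)? no] AND [the applicant does not hold indemnity cover? yes] → not satisfied.

No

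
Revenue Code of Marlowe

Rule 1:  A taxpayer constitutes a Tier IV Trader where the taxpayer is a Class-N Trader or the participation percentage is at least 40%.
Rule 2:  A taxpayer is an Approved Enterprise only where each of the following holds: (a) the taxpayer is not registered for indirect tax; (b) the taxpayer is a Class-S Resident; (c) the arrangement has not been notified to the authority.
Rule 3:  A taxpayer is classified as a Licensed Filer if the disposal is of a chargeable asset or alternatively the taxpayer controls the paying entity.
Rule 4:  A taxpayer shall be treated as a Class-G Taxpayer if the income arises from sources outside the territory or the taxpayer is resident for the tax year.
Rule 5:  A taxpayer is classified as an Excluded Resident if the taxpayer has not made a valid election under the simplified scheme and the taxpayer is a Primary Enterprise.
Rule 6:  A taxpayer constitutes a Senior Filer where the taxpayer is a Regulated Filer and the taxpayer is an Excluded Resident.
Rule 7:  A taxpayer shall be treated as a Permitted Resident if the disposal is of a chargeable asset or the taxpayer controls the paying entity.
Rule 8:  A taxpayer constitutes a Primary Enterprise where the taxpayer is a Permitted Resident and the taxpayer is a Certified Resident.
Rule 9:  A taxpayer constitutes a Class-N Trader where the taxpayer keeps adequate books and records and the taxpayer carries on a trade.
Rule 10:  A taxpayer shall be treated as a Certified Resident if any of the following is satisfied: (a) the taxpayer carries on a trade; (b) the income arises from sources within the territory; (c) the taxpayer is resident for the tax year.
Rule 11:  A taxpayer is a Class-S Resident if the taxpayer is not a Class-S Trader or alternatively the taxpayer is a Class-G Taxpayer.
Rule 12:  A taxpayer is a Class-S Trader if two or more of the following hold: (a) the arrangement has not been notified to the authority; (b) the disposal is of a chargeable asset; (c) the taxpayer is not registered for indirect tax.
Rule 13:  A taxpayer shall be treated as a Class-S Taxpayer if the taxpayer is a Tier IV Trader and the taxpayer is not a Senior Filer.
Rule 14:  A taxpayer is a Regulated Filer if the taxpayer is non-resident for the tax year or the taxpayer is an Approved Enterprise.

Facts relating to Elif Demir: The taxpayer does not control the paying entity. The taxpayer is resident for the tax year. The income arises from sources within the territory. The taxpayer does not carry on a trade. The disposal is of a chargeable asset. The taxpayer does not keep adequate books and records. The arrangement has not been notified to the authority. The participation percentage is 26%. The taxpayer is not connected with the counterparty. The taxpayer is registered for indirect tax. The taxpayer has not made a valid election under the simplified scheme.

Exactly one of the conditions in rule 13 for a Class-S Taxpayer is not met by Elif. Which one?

Under rule 9: the taxpayer keeps adequate books and records? no; and the taxpayer carries on a trade? no. So the taxpayer is not a Class-N Trader.
Under rule 1: Class-N Trader (rule 9)? no; or participation percentage: 26% ≥ 40%? no. So the taxpayer is not a Tier IV Trader.
Under rule 12: the arrangement has not been notified to the authority? yes; the disposal is of a chargeable asset? yes; the taxpayer is not registered for indirect tax? no — 2 of 3 hold (need ≥2) → satisfied.
Under rule 4: the income arises from sources outside the territory? no; or the taxpayer is resident for the tax year? yes. So the taxpayer is a Class-G Taxpayer.
Under rule 11: not a Class-S Trader (rule 12)? no; or Class-G Taxpayer (rule 4)? yes. So the taxpayer is a Class-S Resident.
Under rule 2: the taxpayer is not registered for indirect tax? no; and Class-S Resident (rule 11)? yes; and the arrangement has not been notified to the authority? yes. So the taxpayer is not an Approved Enterprise.
Under rule 14: the taxpayer is non-resident for the tax year? no; or Approved Enterprise (rule 2)? no. So the taxpayer is not a Regulated Filer.
Under rule 7: the disposal is of a chargeable asset? yes; or the taxpayer controls the paying entity? no. So the taxpayer is a Permitted Resident.
Under rule 10: the taxpayer carries on a trade? no; or the income arises from sources within the territory? yes; or the taxpayer is resident for the tax year? yes. So the taxpayer is a Certified Resident.
Under rule 8: Permitted Resident (rule 7)? yes; and Certified Resident (rule 10)? yes. So the taxpayer is a Primary Enterprise.
Under rule 5: the taxpayer has not made a valid election under the simplified scheme? yes; and Primary Enterprise (rule 8)? yes. So the taxpayer is an Excluded Resident.
Under rule 6: Regulated Filer (rule 14)? no; and Excluded Resident (rule 5)? yes. So the taxpayer is not a Senior Filer.
Under rule 13: Tier IV Trader (rule 1)? no; and not a Senior Filer (rule 6)? yes. So the taxpayer is not a Class-S Taxpayer.

Tier IV Trader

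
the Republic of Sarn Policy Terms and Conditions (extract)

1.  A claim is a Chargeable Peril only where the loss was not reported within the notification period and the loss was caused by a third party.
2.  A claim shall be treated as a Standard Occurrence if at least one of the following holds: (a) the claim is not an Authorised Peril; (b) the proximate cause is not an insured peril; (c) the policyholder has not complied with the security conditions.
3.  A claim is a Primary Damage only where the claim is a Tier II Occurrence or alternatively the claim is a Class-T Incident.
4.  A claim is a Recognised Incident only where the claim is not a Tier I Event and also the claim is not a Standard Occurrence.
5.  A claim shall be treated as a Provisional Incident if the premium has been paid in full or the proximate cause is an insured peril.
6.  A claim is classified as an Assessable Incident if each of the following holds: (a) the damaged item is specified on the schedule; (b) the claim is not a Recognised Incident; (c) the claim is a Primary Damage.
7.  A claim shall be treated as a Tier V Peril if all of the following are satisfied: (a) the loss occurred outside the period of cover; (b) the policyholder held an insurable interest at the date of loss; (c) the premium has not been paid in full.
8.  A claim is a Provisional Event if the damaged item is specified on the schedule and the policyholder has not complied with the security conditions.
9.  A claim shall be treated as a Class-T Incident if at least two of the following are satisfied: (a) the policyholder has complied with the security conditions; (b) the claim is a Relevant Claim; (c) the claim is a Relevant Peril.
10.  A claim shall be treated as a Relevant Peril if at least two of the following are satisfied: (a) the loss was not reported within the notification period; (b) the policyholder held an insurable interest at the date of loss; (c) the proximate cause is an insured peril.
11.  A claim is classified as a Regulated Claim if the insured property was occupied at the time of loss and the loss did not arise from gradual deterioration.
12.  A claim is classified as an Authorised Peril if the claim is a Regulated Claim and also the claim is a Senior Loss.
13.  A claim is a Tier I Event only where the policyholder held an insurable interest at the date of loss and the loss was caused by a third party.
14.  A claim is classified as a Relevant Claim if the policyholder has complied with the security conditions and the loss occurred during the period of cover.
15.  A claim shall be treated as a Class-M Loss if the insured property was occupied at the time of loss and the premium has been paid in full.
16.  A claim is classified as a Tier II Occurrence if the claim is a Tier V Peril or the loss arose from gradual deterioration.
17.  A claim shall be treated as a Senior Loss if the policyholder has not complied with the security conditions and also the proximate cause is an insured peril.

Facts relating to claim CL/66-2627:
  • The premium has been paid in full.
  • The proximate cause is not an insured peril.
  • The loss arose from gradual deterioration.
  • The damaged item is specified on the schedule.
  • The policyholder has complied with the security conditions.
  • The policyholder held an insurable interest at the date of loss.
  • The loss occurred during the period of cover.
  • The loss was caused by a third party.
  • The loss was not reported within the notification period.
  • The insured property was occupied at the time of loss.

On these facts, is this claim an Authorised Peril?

Under paragraph 11: the insured property was occupied at the time of loss? yes; and the loss did not arise from gradual deterioration? no. So the claim is not a Regulated Claim.
Under paragraph 17: the policyholder has not complied with the security conditions? no; and the proximate cause is an insured peril? no. So the claim is not a Senior Loss.
Under paragraph 12: Regulated Claim (paragraph 11)? no; and Senior Loss (paragraph 17)? no. So the claim is not an Authorised Peril.

No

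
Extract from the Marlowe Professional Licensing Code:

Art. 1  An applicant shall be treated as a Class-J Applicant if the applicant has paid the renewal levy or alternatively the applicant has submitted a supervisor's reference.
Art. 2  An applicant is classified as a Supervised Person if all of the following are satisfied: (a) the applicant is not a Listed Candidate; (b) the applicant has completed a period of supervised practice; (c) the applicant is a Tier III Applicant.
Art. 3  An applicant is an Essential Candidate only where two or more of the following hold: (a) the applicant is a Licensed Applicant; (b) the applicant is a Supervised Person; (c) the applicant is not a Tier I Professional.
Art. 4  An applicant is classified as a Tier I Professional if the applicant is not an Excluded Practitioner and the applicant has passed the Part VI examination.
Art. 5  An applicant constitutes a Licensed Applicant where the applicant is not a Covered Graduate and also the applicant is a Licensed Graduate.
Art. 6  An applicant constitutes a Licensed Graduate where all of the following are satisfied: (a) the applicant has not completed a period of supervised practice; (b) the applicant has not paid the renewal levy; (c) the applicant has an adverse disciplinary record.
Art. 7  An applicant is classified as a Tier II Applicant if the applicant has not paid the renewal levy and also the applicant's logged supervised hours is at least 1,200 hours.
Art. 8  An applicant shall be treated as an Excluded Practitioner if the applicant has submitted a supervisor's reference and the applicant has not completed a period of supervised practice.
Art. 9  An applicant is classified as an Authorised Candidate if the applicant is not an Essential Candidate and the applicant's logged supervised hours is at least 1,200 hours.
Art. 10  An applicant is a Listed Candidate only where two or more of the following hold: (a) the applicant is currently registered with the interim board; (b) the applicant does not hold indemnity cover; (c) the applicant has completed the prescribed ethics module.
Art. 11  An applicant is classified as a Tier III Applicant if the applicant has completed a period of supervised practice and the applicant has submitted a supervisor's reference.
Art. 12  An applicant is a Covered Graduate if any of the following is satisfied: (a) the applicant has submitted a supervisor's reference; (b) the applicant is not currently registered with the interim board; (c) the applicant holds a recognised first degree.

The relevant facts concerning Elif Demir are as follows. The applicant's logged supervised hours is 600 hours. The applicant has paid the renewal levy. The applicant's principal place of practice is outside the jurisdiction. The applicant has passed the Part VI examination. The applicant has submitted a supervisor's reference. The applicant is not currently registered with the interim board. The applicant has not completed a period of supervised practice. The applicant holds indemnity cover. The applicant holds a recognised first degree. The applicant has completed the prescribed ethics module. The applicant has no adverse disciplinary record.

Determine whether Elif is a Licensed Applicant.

No

article 12 — Covered Graduate: [the applicant has submitted a supervisor's reference? yes] OR [the applicant is not currently registered with the interim board? yes] OR [the applicant holds a recognised first degree? yes] → satisfied.
article 6 — Licensed Graduate: [the applicant has not completed a period of supervised practice? yes] AND [the applicant has not paid the renewal levy? no] AND [the applicant has an adverse disciplinary record? no] → not satisfied.
article 5 — Licensed Applicant: [not a Covered Graduate (article 12)? no] AND [Licensed Graduate (article 6)? no] → not satisfied.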